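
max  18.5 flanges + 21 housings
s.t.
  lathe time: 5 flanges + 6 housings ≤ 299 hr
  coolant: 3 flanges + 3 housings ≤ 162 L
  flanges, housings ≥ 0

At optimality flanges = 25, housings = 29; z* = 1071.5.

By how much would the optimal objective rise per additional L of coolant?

2

At the optimum: lathe time uses 299 of 299 (binding); coolant uses 162 of 162 (binding).
Dual feasibility on the basic columns requires 5·y_lathe time + 3·y_coolant = 18.5, 6·y_lathe time + 3·y_coolant = 21.
Solving: y_lathe time = 2.5, y_coolant = 2.
Shadow price of coolant = 2.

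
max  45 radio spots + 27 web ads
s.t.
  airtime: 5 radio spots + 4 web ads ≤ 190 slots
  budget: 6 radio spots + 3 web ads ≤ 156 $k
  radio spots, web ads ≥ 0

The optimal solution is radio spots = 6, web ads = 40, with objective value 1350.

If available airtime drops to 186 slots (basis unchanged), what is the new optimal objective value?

1338

At the optimum: airtime uses 190 of 190 (binding); budget uses 156 of 156 (binding).
The binding rows give the dual system: 5·y_airtime + 6·y_budget = 45 and 4·y_airtime + 3·y_budget = 27.
→ y_airtime = 3 and y_budget = 5.
Δz = y_airtime·Δb = 3 × (-4) = -12, so new z* = 1350 − 12 = 1338.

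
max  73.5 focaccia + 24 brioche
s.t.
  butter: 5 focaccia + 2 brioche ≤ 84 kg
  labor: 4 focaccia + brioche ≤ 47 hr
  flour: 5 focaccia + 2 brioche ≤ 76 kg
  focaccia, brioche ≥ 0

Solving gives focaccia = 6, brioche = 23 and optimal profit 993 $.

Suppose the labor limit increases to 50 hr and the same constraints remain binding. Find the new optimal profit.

Check each constraint at x*: butter 76/84 (slack 8); labor 47/47 (tight); flour 76/76 (tight).
Slack constraints have shadow price 0 (complementary slackness).
The binding rows give the dual system: 4·y_labor + 5·y_flour = 73.5 and 1·y_labor + 2·y_flour = 24.
This yields shadow prices y_labor = 9, y_flour = 7.5.
Δz = y_labor·Δb = 9 × (3) = 27, so new z* = 993 + 27 = 1020.

1020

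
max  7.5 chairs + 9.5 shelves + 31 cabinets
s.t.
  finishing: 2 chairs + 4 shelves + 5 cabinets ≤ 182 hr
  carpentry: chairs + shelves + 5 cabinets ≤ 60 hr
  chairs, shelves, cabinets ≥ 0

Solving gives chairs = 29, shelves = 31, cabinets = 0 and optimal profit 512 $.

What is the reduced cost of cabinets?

-1.5

Both finishing and carpentry are binding at x*.
The binding rows give the dual system: 2·y_finishing + 1·y_carpentry = 7.5 and 4·y_finishing + 1·y_carpentry = 9.5.
→ y_finishing = 1 and y_carpentry = 5.5.
Reduced cost of cabinets: c₃ − yᵀa₃ = 31 − (1·5 + 5.5·5) = 31 − 32.5 = -1.5.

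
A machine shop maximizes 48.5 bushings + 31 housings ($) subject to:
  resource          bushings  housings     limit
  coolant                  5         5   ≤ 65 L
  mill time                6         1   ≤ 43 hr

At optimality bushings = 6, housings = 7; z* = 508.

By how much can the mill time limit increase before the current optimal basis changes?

Binding constraints: coolant, mill time. The basis is B = [[5,5],[6,1]] with det -25.
Per unit increase in mill time, x* moves by d = (0.2, -0.2).
The basis stays optimal until housings reaches 0; allowable increase = 35 hr.

35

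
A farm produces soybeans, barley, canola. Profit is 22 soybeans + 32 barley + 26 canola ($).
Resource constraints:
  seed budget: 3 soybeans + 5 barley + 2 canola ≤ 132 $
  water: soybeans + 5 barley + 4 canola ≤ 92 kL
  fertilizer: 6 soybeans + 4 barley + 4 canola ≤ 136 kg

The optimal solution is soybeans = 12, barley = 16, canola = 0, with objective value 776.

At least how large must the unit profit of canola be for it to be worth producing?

28

Check each constraint at x*: seed budget 116/132 (slack 16); water 92/92 (tight); fertilizer 136/136 (tight).
Slack constraints have shadow price 0 (complementary slackness).
Dual feasibility on the basic columns requires 1·y_water + 6·y_fertilizer = 22, 5·y_water + 4·y_fertilizer = 32.
This yields shadow prices y_water = 4, y_fertilizer = 3.
canola enters the basis when its profit ≥ yᵀa₃ = 4·4 + 3·4 = 28.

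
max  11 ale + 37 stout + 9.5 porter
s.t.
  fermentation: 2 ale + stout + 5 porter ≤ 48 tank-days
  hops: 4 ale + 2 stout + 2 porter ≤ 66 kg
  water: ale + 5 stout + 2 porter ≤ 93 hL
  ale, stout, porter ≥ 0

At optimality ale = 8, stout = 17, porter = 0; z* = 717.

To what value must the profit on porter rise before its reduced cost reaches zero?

16

At the optimum: fermentation uses 33 of 48 (slack = 15); hops uses 66 of 66 (binding); water uses 93 of 93 (binding).
By complementary slackness, y = 0 for the non-binding constraint.
From A_Bᵀ y = c: 4·y_hops + 1·y_water = 11; 2·y_hops + 5·y_water = 37.
This yields shadow prices y_hops = 1, y_water = 7.
porter enters the basis when its profit ≥ yᵀa₃ = 1·2 + 7·2 = 16.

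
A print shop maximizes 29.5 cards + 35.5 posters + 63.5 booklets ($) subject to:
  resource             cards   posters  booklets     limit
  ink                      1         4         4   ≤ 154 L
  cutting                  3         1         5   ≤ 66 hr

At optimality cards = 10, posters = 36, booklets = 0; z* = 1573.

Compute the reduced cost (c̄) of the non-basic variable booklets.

Check each constraint at x*: ink 154/154 (tight); cutting 66/66 (tight).
From A_Bᵀ y = c: 1·y_ink + 3·y_cutting = 29.5; 4·y_ink + 1·y_cutting = 35.5.
→ y_ink = 7 and y_cutting = 7.5.
Reduced cost of booklets: c₃ − yᵀa₃ = 63.5 − (7·4 + 7.5·5) = 63.5 − 65.5 = -2.

-2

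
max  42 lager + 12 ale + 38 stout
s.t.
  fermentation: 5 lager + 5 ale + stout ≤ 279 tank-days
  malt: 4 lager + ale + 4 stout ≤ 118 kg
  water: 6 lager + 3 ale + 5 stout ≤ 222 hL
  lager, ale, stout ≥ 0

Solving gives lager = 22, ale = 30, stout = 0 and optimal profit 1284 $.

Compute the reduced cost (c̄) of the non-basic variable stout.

Binding: malt and water. Non-binding: fermentation (19 unused).
Since fermentation is not tight, its dual is 0.
Dual feasibility on the basic columns requires 4·y_malt + 6·y_water = 42, 1·y_malt + 3·y_water = 12.
Solving: y_malt = 9, y_water = 1.
Reduced cost of stout: c₃ − yᵀa₃ = 38 − (9·4 + 1·5) = 38 − 41 = -3.

-3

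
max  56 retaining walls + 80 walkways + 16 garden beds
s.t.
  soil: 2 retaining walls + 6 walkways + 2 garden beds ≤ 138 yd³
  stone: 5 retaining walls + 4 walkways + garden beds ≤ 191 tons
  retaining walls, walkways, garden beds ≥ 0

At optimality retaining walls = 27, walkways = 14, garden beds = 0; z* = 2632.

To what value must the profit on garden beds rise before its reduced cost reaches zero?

24

Both soil and stone are binding at x*.
Dual feasibility on the basic columns requires 2·y_soil + 5·y_stone = 56, 6·y_soil + 4·y_stone = 80.
→ y_soil = 8 and y_stone = 8.
garden beds enters the basis when its profit ≥ yᵀa₃ = 8·2 + 8·1 = 24.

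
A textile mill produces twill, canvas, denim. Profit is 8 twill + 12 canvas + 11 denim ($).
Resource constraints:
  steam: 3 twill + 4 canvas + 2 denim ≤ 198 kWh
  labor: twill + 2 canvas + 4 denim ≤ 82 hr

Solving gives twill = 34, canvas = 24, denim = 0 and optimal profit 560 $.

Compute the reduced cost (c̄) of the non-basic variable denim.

Check each constraint at x*: steam 198/198 (tight); labor 82/82 (tight).
From A_Bᵀ y = c: 3·y_steam + 1·y_labor = 8; 4·y_steam + 2·y_labor = 12.
Solving: y_steam = 2, y_labor = 2.
Reduced cost of denim: c₃ − yᵀa₃ = 11 − (2·2 + 2·4) = 11 − 12 = -1.

-1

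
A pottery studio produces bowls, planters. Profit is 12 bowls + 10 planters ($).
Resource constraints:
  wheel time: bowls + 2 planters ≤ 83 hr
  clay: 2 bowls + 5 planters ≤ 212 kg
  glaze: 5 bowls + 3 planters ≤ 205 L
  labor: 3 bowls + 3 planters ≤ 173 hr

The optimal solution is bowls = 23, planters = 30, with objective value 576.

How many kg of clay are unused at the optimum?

clay used = 2·23 + 5·30 = 196; slack = 212 − 196 = 16.

16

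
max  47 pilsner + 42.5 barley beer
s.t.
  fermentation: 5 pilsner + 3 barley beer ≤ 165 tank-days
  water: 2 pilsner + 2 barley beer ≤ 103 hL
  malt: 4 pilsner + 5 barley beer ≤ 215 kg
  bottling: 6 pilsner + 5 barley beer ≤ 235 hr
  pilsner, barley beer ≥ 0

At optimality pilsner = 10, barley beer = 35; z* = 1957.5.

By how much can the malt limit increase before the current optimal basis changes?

Binding constraints: malt, bottling. The basis is B = [[4,5],[6,5]] with det -10.
Per unit increase in malt, x* moves by d = (-0.5, 0.6).
The basis stays optimal until pilsner reaches 0; allowable increase = 20 kg.

20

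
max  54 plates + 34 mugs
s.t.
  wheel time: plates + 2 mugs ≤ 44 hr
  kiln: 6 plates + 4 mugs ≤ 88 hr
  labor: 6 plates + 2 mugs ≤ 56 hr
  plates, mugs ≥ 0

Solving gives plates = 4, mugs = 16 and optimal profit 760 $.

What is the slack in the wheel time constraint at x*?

8

wheel time used = 1·4 + 2·16 = 36; slack = 44 − 36 = 8.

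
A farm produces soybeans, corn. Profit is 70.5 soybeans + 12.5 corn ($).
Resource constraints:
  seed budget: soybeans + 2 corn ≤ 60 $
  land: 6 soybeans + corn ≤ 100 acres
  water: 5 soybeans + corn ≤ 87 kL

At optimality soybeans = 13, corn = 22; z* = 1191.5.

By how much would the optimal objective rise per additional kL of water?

Check each constraint at x*: seed budget 57/60 (slack 3); land 100/100 (tight); water 87/87 (tight).
Since seed budget is not tight, its dual is 0.
The binding rows give the dual system: 6·y_land + 5·y_water = 70.5 and 1·y_land + 1·y_water = 12.5.
This yields shadow prices y_land = 8, y_water = 4.5.
Shadow price of water = 4.5.

4.5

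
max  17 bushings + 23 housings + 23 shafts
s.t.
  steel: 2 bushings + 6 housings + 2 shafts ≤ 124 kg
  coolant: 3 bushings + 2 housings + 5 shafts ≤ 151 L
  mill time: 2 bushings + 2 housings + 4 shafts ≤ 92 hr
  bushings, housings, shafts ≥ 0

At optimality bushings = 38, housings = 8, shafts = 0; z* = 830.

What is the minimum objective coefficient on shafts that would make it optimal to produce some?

31

Check each constraint at x*: steel 124/124 (tight); coolant 130/151 (slack 21); mill time 92/92 (tight).
Slack constraints have shadow price 0 (complementary slackness).
Dual feasibility on the basic columns requires 2·y_steel + 2·y_mill time = 17, 6·y_steel + 2·y_mill time = 23.
→ y_steel = 1.5 and y_mill time = 7.
shafts enters the basis when its profit ≥ yᵀa₃ = 1.5·2 + 7·4 = 31.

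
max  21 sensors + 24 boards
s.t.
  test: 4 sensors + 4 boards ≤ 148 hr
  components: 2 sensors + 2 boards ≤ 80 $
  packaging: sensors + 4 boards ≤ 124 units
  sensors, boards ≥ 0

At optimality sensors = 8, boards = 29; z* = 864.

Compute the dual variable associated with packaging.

At the optimum: test uses 148 of 148 (binding); components uses 74 of 80 (slack = 6); packaging uses 124 of 124 (binding).
Slack constraints have shadow price 0 (complementary slackness).
From A_Bᵀ y = c: 4·y_test + 1·y_packaging = 21; 4·y_test + 4·y_packaging = 24.
Solving: y_test = 5, y_packaging = 1.
Shadow price of packaging = 1.

1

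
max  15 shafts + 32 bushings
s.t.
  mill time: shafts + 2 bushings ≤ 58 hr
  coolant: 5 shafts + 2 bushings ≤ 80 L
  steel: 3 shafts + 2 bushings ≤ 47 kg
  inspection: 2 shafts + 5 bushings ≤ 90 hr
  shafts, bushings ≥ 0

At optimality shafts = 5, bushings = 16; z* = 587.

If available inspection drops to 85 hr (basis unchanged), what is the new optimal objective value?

557

Binding: steel and inspection. Non-binding: mill time (21 unused), coolant (23 unused).
Since mill time, coolant are not tight, their duals are 0.
Dual feasibility on the basic columns requires 3·y_steel + 2·y_inspection = 15, 2·y_steel + 5·y_inspection = 32.
→ y_steel = 1 and y_inspection = 6.
Δz = y_inspection·Δb = 6 × (-5) = -30, so new z* = 587 − 30 = 557.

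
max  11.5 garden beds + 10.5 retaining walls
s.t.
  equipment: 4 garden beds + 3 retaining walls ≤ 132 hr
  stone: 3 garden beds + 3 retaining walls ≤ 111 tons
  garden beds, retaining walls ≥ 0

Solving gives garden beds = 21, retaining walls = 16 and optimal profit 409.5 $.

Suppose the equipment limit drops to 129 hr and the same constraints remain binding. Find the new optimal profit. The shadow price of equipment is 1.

406.5

Δb = -3, so new z* = 409.5 + (1)·(-3) = 409.5 − 3 = 406.5.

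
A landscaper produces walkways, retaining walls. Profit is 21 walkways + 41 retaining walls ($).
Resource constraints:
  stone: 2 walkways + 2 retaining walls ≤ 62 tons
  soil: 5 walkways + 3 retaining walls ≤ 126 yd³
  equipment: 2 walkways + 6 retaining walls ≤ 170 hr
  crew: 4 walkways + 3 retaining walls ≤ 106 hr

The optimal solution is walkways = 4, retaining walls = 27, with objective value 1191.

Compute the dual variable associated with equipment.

5

At the optimum: stone uses 62 of 62 (binding); soil uses 101 of 126 (slack = 25); equipment uses 170 of 170 (binding); crew uses 97 of 106 (slack = 9).
By complementary slackness, y = 0 for the non-binding constraints.
Dual feasibility on the basic columns requires 2·y_stone + 2·y_equipment = 21, 2·y_stone + 6·y_equipment = 41.
→ y_stone = 5.5 and y_equipment = 5.
Shadow price of equipment = 5.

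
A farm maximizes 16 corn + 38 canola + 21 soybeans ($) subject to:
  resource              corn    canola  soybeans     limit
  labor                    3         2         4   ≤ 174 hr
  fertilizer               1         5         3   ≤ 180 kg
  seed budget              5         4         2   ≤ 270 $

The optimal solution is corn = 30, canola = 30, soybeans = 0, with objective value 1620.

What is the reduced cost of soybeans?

-1

Binding: fertilizer and seed budget. Non-binding: labor (24 unused).
Slack constraints have shadow price 0 (complementary slackness).
Dual feasibility on the basic columns requires 1·y_fertilizer + 5·y_seed budget = 16, 5·y_fertilizer + 4·y_seed budget = 38.
→ y_fertilizer = 6 and y_seed budget = 2.
Reduced cost of soybeans: c₃ − yᵀa₃ = 21 − (6·3 + 2·2) = 21 − 22 = -1.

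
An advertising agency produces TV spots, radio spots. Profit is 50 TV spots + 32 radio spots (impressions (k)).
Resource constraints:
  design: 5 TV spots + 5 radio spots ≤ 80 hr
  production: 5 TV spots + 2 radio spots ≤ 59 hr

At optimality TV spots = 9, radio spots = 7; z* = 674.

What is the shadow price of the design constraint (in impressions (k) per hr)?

4

At the optimum: design uses 80 of 80 (binding); production uses 59 of 59 (binding).
From A_Bᵀ y = c: 5·y_design + 5·y_production = 50; 5·y_design + 2·y_production = 32.
This yields shadow prices y_design = 4, y_production = 6.
Shadow price of design = 4.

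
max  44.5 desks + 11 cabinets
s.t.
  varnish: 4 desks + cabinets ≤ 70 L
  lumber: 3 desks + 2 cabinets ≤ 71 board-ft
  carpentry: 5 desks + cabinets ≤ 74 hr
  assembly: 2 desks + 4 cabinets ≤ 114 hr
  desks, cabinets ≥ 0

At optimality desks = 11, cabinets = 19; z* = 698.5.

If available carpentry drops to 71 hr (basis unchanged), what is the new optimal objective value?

At the optimum: varnish uses 63 of 70 (slack = 7); lumber uses 71 of 71 (binding); carpentry uses 74 of 74 (binding); assembly uses 98 of 114 (slack = 16).
Slack constraints have shadow price 0 (complementary slackness).
The binding rows give the dual system: 3·y_lumber + 5·y_carpentry = 44.5 and 2·y_lumber + 1·y_carpentry = 11.
Solving: y_lumber = 1.5, y_carpentry = 8.
Δz = y_carpentry·Δb = 8 × (-3) = -24, so new z* = 698.5 − 24 = 674.5.

674.5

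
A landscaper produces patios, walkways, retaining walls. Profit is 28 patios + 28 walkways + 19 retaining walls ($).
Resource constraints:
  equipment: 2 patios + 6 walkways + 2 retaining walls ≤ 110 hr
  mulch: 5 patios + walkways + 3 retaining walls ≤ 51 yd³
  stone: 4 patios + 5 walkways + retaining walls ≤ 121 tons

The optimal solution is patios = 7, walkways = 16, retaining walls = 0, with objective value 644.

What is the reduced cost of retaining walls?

-1

Check each constraint at x*: equipment 110/110 (tight); mulch 51/51 (tight); stone 108/121 (slack 13).
Slack constraints have shadow price 0 (complementary slackness).
From A_Bᵀ y = c: 2·y_equipment + 5·y_mulch = 28; 6·y_equipment + 1·y_mulch = 28.
→ y_equipment = 4 and y_mulch = 4.
Reduced cost of retaining walls: c₃ − yᵀa₃ = 19 − (4·2 + 4·3) = 19 − 20 = -1.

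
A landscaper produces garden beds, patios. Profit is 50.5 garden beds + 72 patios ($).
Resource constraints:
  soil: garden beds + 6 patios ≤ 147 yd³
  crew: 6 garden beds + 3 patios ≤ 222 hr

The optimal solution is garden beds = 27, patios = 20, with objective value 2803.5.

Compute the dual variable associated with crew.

7

At the optimum: soil uses 147 of 147 (binding); crew uses 222 of 222 (binding).
The binding rows give the dual system: 1·y_soil + 6·y_crew = 50.5 and 6·y_soil + 3·y_crew = 72.
→ y_soil = 8.5 and y_crew = 7.
Shadow price of crew = 7.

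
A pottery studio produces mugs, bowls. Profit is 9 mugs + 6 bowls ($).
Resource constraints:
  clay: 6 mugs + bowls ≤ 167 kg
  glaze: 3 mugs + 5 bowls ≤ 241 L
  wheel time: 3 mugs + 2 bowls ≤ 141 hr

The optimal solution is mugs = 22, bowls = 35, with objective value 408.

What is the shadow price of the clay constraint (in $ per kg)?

Binding: clay and glaze. Non-binding: wheel time (5 unused).
Slack constraints have shadow price 0 (complementary slackness).
From A_Bᵀ y = c: 6·y_clay + 3·y_glaze = 9; 1·y_clay + 5·y_glaze = 6.
Solving: y_clay = 1, y_glaze = 1.
Shadow price of clay = 1.

1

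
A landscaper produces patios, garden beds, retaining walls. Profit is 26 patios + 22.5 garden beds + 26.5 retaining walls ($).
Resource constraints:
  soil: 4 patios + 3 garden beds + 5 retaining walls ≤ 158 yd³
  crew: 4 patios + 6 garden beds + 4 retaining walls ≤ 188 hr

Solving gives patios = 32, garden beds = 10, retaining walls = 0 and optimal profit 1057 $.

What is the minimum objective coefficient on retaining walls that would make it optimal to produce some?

Check each constraint at x*: soil 158/158 (tight); crew 188/188 (tight).
The binding rows give the dual system: 4·y_soil + 4·y_crew = 26 and 3·y_soil + 6·y_crew = 22.5.
→ y_soil = 5.5 and y_crew = 1.
retaining walls enters the basis when its profit ≥ yᵀa₃ = 5.5·5 + 1·4 = 31.5.

31.5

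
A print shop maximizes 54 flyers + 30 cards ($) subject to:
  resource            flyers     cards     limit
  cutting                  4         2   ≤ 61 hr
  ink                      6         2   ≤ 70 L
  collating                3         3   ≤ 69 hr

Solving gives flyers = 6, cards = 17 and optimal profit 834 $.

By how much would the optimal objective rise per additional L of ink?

Check each constraint at x*: cutting 58/61 (slack 3); ink 70/70 (tight); collating 69/69 (tight).
Since cutting is not tight, its dual is 0.
The binding rows give the dual system: 6·y_ink + 3·y_collating = 54 and 2·y_ink + 3·y_collating = 30.
Solving: y_ink = 6, y_collating = 6.
Shadow price of ink = 6.

6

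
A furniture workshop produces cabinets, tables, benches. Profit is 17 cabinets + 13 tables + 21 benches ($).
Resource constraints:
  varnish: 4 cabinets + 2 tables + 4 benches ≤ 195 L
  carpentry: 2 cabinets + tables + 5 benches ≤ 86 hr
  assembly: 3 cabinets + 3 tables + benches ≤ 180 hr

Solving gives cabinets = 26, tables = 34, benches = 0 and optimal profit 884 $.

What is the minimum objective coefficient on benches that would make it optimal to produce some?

23

Check each constraint at x*: varnish 172/195 (slack 23); carpentry 86/86 (tight); assembly 180/180 (tight).
Slack constraints have shadow price 0 (complementary slackness).
Dual feasibility on the basic columns requires 2·y_carpentry + 3·y_assembly = 17, 1·y_carpentry + 3·y_assembly = 13.
This yields shadow prices y_carpentry = 4, y_assembly = 3.
benches enters the basis when its profit ≥ yᵀa₃ = 4·5 + 3·1 = 23.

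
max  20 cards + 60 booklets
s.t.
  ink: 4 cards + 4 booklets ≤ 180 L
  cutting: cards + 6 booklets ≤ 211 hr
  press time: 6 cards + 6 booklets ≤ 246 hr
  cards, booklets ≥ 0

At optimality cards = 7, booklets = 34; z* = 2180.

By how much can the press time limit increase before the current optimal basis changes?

Binding constraints: cutting, press time. The basis is B = [[1,6],[6,6]] with det -30.
Per unit increase in press time, x* moves by d = (0.2, -0.0333).
The basis stays optimal until ink becomes binding; allowable increase = 24 hr.

24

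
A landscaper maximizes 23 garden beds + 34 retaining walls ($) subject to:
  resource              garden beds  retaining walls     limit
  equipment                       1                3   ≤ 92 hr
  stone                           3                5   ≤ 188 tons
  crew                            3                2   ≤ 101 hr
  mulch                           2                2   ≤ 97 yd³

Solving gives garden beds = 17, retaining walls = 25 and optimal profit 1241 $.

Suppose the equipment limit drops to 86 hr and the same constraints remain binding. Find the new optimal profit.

1193

Check each constraint at x*: equipment 92/92 (tight); stone 176/188 (slack 12); crew 101/101 (tight); mulch 84/97 (slack 13).
Since stone, mulch are not tight, their duals are 0.
The binding rows give the dual system: 1·y_equipment + 3·y_crew = 23 and 3·y_equipment + 2·y_crew = 34.
→ y_equipment = 8 and y_crew = 5.
Δz = y_equipment·Δb = 8 × (-6) = -48, so new z* = 1241 − 48 = 1193.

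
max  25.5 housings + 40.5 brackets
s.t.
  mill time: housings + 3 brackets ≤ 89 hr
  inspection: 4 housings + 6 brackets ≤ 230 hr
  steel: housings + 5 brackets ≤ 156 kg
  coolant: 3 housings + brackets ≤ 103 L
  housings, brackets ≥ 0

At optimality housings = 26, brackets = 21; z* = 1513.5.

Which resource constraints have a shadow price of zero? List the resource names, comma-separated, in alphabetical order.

mill time: 89/89 (binding)
inspection: 230/230 (binding)
steel: 131/156 (slack 25)
coolant: 99/103 (slack 4)
By complementary slackness, a constraint with positive slack has shadow price 0 → coolant, steel.

coolant, steel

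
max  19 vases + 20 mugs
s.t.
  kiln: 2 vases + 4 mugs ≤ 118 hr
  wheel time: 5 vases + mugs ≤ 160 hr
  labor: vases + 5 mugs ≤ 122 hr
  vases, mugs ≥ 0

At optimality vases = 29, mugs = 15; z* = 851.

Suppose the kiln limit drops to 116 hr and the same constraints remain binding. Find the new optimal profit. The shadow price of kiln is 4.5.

Δb = -2, so new z* = 851 + (4.5)·(-2) = 851 − 9 = 842.

842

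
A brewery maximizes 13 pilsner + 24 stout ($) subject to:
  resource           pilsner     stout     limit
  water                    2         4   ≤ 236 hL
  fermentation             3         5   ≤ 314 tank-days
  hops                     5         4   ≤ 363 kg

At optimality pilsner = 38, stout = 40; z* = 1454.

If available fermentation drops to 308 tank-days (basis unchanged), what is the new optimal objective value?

1442

Check each constraint at x*: water 236/236 (tight); fermentation 314/314 (tight); hops 350/363 (slack 13).
Since hops is not tight, its dual is 0.
Dual feasibility on the basic columns requires 2·y_water + 3·y_fermentation = 13, 4·y_water + 5·y_fermentation = 24.
→ y_water = 3.5 and y_fermentation = 2.
Δz = y_fermentation·Δb = 2 × (-6) = -12, so new z* = 1454 − 12 = 1442.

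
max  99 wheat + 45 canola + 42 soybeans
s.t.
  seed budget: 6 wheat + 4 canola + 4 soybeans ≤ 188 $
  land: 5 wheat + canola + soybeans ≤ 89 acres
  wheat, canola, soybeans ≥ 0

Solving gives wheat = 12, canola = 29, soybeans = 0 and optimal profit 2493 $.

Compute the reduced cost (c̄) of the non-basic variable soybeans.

-3

Both seed budget and land are binding at x*.
Dual feasibility on the basic columns requires 6·y_seed budget + 5·y_land = 99, 4·y_seed budget + 1·y_land = 45.
→ y_seed budget = 9 and y_land = 9.
Reduced cost of soybeans: c₃ − yᵀa₃ = 42 − (9·4 + 9·1) = 42 − 45 = -3.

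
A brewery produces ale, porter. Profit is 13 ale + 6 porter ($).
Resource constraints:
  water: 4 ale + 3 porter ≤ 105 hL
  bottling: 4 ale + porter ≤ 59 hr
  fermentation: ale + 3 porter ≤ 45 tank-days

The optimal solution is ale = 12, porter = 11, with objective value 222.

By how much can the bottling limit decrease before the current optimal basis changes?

44

Binding constraints: bottling, fermentation. The basis is B = [[4,1],[1,3]] with det 11.
Per unit decrease in bottling, x* moves by d = (-0.2727, 0.0909).
The basis stays optimal until ale reaches 0; allowable decrease = 44 hr.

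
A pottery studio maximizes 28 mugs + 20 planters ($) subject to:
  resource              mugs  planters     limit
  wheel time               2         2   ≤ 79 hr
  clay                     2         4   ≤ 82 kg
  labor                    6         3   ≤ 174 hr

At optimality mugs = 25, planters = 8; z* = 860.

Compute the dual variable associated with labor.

4

At the optimum: wheel time uses 66 of 79 (slack = 13); clay uses 82 of 82 (binding); labor uses 174 of 174 (binding).
By complementary slackness, y = 0 for the non-binding constraint.
Dual feasibility on the basic columns requires 2·y_clay + 6·y_labor = 28, 4·y_clay + 3·y_labor = 20.
→ y_clay = 2 and y_labor = 4.
Shadow price of labor = 4.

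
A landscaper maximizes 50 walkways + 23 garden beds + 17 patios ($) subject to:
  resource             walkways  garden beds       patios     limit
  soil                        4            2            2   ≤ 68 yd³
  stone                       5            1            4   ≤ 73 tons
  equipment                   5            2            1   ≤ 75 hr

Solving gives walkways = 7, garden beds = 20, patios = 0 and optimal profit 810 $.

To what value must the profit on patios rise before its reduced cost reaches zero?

Check each constraint at x*: soil 68/68 (tight); stone 55/73 (slack 18); equipment 75/75 (tight).
Since stone is not tight, its dual is 0.
From A_Bᵀ y = c: 4·y_soil + 5·y_equipment = 50; 2·y_soil + 2·y_equipment = 23.
Solving: y_soil = 7.5, y_equipment = 4.
patios enters the basis when its profit ≥ yᵀa₃ = 7.5·2 + 4·1 = 19.

19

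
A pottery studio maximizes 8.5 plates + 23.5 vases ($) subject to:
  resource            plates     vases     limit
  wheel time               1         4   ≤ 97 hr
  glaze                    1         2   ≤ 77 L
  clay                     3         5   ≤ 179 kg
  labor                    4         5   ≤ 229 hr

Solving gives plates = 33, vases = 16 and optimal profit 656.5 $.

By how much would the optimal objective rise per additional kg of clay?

1.5

Check each constraint at x*: wheel time 97/97 (tight); glaze 65/77 (slack 12); clay 179/179 (tight); labor 212/229 (slack 17).
By complementary slackness, y = 0 for the non-binding constraints.
From A_Bᵀ y = c: 1·y_wheel time + 3·y_clay = 8.5; 4·y_wheel time + 5·y_clay = 23.5.
→ y_wheel time = 4 and y_clay = 1.5.
Shadow price of clay = 1.5.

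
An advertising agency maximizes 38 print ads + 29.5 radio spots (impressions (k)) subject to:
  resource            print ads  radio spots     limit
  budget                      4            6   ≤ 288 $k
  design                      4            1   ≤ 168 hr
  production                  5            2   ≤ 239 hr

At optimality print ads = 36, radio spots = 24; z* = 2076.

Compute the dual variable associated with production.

0

Check each constraint at x*: budget 288/288 (tight); design 168/168 (tight); production 228/239 (slack 11).
Since production is not tight, its dual is 0.
From A_Bᵀ y = c: 4·y_budget + 4·y_design = 38; 6·y_budget + 1·y_design = 29.5.
This yields shadow prices y_budget = 4, y_design = 5.5.
Shadow price of production = 0.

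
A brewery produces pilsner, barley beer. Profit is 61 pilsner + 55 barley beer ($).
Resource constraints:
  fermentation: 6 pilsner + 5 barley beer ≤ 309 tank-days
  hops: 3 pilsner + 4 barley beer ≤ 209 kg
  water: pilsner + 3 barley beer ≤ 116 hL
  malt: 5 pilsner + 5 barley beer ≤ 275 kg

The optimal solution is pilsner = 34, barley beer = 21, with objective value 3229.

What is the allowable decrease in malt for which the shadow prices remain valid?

Binding constraints: fermentation, malt. The basis is B = [[6,5],[5,5]] with det 5.
Per unit decrease in malt, x* moves by d = (1, -1.2).
The basis stays optimal until barley beer reaches 0; allowable decrease = 17.5 kg.

17.5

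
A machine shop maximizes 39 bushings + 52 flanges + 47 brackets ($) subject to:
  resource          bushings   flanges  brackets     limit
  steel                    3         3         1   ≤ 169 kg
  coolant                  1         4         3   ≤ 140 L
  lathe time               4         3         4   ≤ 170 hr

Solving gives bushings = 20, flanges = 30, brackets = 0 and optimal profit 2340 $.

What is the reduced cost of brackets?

At the optimum: steel uses 150 of 169 (slack = 19); coolant uses 140 of 140 (binding); lathe time uses 170 of 170 (binding).
By complementary slackness, y = 0 for the non-binding constraint.
Dual feasibility on the basic columns requires 1·y_coolant + 4·y_lathe time = 39, 4·y_coolant + 3·y_lathe time = 52.
This yields shadow prices y_coolant = 7, y_lathe time = 8.
Reduced cost of brackets: c₃ − yᵀa₃ = 47 − (7·3 + 8·4) = 47 − 53 = -6.

-6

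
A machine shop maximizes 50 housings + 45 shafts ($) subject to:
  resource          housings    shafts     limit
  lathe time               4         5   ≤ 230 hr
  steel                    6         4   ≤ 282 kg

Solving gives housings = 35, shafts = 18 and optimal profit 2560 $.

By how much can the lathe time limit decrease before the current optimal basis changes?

42

Binding constraints: lathe time, steel. The basis is B = [[4,5],[6,4]] with det -14.
Per unit decrease in lathe time, x* moves by d = (0.2857, -0.4286).
The basis stays optimal until shafts reaches 0; allowable decrease = 42 hr.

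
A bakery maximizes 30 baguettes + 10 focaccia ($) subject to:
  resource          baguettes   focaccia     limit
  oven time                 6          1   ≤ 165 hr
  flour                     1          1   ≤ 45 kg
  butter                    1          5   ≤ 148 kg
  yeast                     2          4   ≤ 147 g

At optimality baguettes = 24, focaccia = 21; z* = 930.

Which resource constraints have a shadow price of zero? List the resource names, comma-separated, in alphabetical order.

oven time: 165/165 (binding)
flour: 45/45 (binding)
butter: 129/148 (slack 19)
yeast: 132/147 (slack 15)
By complementary slackness, a constraint with positive slack has shadow price 0 → butter, yeast.

butter, yeast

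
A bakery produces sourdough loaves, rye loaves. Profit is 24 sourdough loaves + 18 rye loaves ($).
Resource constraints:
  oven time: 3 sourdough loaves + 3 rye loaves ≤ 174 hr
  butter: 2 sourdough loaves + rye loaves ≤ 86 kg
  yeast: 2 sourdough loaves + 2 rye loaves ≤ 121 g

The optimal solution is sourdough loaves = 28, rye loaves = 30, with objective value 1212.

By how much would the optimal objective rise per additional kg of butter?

At the optimum: oven time uses 174 of 174 (binding); butter uses 86 of 86 (binding); yeast uses 116 of 121 (slack = 5).
By complementary slackness, y = 0 for the non-binding constraint.
Dual feasibility on the basic columns requires 3·y_oven time + 2·y_butter = 24, 3·y_oven time + 1·y_butter = 18.
This yields shadow prices y_oven time = 4, y_butter = 6.
Shadow price of butter = 6.

6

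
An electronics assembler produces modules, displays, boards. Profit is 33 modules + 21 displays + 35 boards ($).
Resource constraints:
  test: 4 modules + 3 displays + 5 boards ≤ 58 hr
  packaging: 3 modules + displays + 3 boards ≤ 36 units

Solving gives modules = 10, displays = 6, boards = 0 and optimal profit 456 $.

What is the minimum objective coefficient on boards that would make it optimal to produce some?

39

Check each constraint at x*: test 58/58 (tight); packaging 36/36 (tight).
Dual feasibility on the basic columns requires 4·y_test + 3·y_packaging = 33, 3·y_test + 1·y_packaging = 21.
Solving: y_test = 6, y_packaging = 3.
boards enters the basis when its profit ≥ yᵀa₃ = 6·5 + 3·3 = 39.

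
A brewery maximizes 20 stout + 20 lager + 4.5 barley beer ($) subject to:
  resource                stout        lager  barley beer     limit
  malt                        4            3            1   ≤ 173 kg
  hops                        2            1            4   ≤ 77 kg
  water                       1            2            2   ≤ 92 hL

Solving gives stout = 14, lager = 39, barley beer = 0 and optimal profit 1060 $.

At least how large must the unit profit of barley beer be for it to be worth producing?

Binding: malt and water. Non-binding: hops (10 unused).
Slack constraints have shadow price 0 (complementary slackness).
The binding rows give the dual system: 4·y_malt + 1·y_water = 20 and 3·y_malt + 2·y_water = 20.
→ y_malt = 4 and y_water = 4.
barley beer enters the basis when its profit ≥ yᵀa₃ = 4·1 + 4·2 = 12.

12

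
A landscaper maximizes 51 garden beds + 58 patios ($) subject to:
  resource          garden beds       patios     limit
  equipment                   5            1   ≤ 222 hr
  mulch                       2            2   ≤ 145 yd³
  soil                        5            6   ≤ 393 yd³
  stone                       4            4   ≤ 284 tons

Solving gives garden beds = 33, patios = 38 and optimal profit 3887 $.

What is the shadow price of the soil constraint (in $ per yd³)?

7

Check each constraint at x*: equipment 203/222 (slack 19); mulch 142/145 (slack 3); soil 393/393 (tight); stone 284/284 (tight).
By complementary slackness, y = 0 for the non-binding constraints.
Dual feasibility on the basic columns requires 5·y_soil + 4·y_stone = 51, 6·y_soil + 4·y_stone = 58.
→ y_soil = 7 and y_stone = 4.
Shadow price of soil = 7.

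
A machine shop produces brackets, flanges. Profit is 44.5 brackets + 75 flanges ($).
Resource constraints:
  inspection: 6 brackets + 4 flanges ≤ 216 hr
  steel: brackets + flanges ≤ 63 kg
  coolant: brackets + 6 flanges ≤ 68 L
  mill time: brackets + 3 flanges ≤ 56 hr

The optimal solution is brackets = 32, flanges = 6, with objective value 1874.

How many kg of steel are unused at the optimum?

25

steel used = 1·32 + 1·6 = 38; slack = 63 − 38 = 25.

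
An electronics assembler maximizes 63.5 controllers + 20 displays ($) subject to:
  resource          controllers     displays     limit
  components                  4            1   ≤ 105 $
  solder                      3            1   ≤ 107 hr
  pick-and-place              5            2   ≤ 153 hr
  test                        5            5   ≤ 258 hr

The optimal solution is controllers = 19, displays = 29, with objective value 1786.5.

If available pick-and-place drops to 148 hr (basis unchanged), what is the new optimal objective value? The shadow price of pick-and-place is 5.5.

1759

Δb = -5, so new z* = 1786.5 + (5.5)·(-5) = 1786.5 − 27.5 = 1759.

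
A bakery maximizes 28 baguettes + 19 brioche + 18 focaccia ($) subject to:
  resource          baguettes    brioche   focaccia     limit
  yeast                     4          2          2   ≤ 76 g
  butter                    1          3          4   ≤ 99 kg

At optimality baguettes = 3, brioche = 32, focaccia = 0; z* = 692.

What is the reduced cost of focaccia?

Both yeast and butter are binding at x*.
The binding rows give the dual system: 4·y_yeast + 1·y_butter = 28 and 2·y_yeast + 3·y_butter = 19.
→ y_yeast = 6.5 and y_butter = 2.
Reduced cost of focaccia: c₃ − yᵀa₃ = 18 − (6.5·2 + 2·4) = 18 − 21 = -3.

-3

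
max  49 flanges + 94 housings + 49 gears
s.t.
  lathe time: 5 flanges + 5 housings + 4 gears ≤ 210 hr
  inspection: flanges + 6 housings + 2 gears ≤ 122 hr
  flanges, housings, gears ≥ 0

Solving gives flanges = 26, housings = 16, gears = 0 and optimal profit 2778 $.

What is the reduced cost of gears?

At the optimum: lathe time uses 210 of 210 (binding); inspection uses 122 of 122 (binding).
Dual feasibility on the basic columns requires 5·y_lathe time + 1·y_inspection = 49, 5·y_lathe time + 6·y_inspection = 94.
This yields shadow prices y_lathe time = 8, y_inspection = 9.
Reduced cost of gears: c₃ − yᵀa₃ = 49 − (8·4 + 9·2) = 49 − 50 = -1.

-1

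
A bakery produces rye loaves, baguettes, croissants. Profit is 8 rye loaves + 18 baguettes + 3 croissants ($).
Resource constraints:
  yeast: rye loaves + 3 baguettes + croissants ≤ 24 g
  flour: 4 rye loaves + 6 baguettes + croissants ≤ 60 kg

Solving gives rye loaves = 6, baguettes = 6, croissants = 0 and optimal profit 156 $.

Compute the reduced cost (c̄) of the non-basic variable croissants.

At the optimum: yeast uses 24 of 24 (binding); flour uses 60 of 60 (binding).
Dual feasibility on the basic columns requires 1·y_yeast + 4·y_flour = 8, 3·y_yeast + 6·y_flour = 18.
→ y_yeast = 4 and y_flour = 1.
Reduced cost of croissants: c₃ − yᵀa₃ = 3 − (4·1 + 1·1) = 3 − 5 = -2.

-2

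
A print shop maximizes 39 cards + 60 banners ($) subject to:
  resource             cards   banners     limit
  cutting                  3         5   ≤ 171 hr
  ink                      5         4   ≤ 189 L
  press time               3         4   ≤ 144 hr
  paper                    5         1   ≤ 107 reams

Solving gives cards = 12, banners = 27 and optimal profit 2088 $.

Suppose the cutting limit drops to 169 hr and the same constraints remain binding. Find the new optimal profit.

2072

Binding: cutting and press time. Non-binding: ink (21 unused), paper (20 unused).
By complementary slackness, y = 0 for the non-binding constraints.
From A_Bᵀ y = c: 3·y_cutting + 3·y_press time = 39; 5·y_cutting + 4·y_press time = 60.
→ y_cutting = 8 and y_press time = 5.
Δz = y_cutting·Δb = 8 × (-2) = -16, so new z* = 2088 − 16 = 2072.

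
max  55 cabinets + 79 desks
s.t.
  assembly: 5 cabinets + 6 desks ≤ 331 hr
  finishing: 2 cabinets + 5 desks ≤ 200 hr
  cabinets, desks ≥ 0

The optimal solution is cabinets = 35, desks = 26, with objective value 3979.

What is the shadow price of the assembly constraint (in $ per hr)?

9

At the optimum: assembly uses 331 of 331 (binding); finishing uses 200 of 200 (binding).
The binding rows give the dual system: 5·y_assembly + 2·y_finishing = 55 and 6·y_assembly + 5·y_finishing = 79.
Solving: y_assembly = 9, y_finishing = 5.
Shadow price of assembly = 9.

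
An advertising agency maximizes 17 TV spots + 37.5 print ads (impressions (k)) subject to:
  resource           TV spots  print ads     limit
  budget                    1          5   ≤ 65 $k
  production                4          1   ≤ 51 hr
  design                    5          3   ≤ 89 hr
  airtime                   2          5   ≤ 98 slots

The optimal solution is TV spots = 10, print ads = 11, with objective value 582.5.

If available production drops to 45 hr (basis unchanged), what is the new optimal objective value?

At the optimum: budget uses 65 of 65 (binding); production uses 51 of 51 (binding); design uses 83 of 89 (slack = 6); airtime uses 75 of 98 (slack = 23).
Slack constraints have shadow price 0 (complementary slackness).
The binding rows give the dual system: 1·y_budget + 4·y_production = 17 and 5·y_budget + 1·y_production = 37.5.
→ y_budget = 7 and y_production = 2.5.
Δz = y_production·Δb = 2.5 × (-6) = -15, so new z* = 582.5 − 15 = 567.5.

567.5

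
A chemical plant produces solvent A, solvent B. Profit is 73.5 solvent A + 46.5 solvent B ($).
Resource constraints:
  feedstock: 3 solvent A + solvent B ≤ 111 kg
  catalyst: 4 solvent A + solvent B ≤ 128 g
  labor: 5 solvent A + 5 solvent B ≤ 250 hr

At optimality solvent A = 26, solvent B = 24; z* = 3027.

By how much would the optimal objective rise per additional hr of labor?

7.5

At the optimum: feedstock uses 102 of 111 (slack = 9); catalyst uses 128 of 128 (binding); labor uses 250 of 250 (binding).
Slack constraints have shadow price 0 (complementary slackness).
From A_Bᵀ y = c: 4·y_catalyst + 5·y_labor = 73.5; 1·y_catalyst + 5·y_labor = 46.5.
→ y_catalyst = 9 and y_labor = 7.5.
Shadow price of labor = 7.5.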